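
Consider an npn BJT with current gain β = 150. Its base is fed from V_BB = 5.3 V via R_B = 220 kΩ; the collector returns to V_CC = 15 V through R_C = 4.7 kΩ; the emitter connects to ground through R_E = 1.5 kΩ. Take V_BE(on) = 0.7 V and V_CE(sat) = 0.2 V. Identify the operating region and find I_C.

active; I_C ≈ 1.5 mA

Assume active. Base-emitter loop: I_B = (V_BB − V_BE)/(R_B + (β+1)R_E) = (5.3 − 0.7)/(220 + 151×1.5) = 0.0103 mA.
I_C = β·I_B = 150×0.0103 = 1.55 mA.
V_CE = V_CC − I_C·R_C − I_E·R_E = 15 − 1.55×4.7 − 1.56×1.5 = 5.4 V > V_CE(sat), so the active-region assumption holds.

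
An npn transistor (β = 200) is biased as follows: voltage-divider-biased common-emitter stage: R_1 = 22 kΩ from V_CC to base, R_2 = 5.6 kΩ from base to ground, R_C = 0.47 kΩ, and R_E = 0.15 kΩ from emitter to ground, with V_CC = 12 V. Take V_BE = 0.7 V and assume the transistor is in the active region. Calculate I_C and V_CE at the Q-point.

Thevenize the base divider: V_Th = V_CC·R_2/(R_1+R_2) = 12×5.6/27.6 = 2.43 V, R_Th = R_1‖R_2 = 4.46 kΩ.
Base-emitter loop: V_Th = I_B·R_Th + V_BE + (β+1)I_B·R_E, so I_B = (2.43 − 0.7) / (4.46 + 201×0.15) = 0.0501 mA.
I_C = β·I_B = 200×0.0501 = 10 mA, and I_E = (β+1)I_B = 10.1 mA.
V_CE = V_CC − I_C·R_C − I_E·R_E = 12 − 10×0.47 − 10.1×0.15 = 5.78 V.
V_CE = 5.78 V > 0.2 V confirms active-region operation.

I_C ≈ 10 mA, V_CE ≈ 5.8 V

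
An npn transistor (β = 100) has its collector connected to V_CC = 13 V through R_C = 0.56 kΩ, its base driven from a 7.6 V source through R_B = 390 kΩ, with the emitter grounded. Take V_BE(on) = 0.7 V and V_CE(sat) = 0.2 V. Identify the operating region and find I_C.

active; I_C ≈ 1.8 mA

Assume active. Base-emitter loop: I_B = (V_BB − V_BE)/R_B = (7.6 − 0.7)/390 = 0.0177 mA.
I_C = β·I_B = 100×0.0177 = 1.77 mA.
V_CE = V_CC − I_C·R_C = 13 − 1.77×0.56 = 12 V > V_CE(sat), so the active-region assumption holds.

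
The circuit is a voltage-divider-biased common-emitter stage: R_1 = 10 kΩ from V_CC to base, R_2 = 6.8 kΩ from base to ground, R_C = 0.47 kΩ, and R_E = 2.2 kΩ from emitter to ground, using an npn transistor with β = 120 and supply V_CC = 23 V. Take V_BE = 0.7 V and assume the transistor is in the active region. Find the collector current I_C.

Thevenize the base divider: V_Th = V_CC·R_2/(R_1+R_2) = 23×6.8/16.8 = 9.31 V, R_Th = R_1‖R_2 = 4.05 kΩ.
Base-emitter loop: V_Th = I_B·R_Th + V_BE + (β+1)I_B·R_E, so I_B = (9.31 − 0.7) / (4.05 + 121×2.2) = 0.0319 mA.
I_C = β·I_B = 120×0.0319 = 3.82 mA, and I_E = (β+1)I_B = 3.85 mA.
V_CE = V_CC − I_C·R_C − I_E·R_E = 23 − 3.82×0.47 − 3.85×2.2 = 12.7 V.
V_CE = 12.7 V > 0.2 V confirms active-region operation.

I_C ≈ 3.8 mA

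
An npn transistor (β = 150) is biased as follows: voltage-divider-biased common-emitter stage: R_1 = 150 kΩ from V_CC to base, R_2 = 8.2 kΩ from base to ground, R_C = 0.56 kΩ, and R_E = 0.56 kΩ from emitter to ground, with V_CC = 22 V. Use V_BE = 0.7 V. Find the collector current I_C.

Thevenize the base divider: V_Th = V_CC·R_2/(R_1+R_2) = 22×8.2/158 = 1.14 V, R_Th = R_1‖R_2 = 7.77 kΩ.
Base-emitter loop: V_Th = I_B·R_Th + V_BE + (β+1)I_B·R_E, so I_B = (1.14 − 0.7) / (7.77 + 151×0.56) = 0.00477 mA.
I_C = β·I_B = 150×0.00477 = 0.715 mA, and I_E = (β+1)I_B = 0.72 mA.
V_CE = V_CC − I_C·R_C − I_E·R_E = 22 − 0.715×0.56 − 0.72×0.56 = 21.2 V.
V_CE = 21.2 V > 0.2 V confirms active-region operation.

I_C ≈ 0.72 mA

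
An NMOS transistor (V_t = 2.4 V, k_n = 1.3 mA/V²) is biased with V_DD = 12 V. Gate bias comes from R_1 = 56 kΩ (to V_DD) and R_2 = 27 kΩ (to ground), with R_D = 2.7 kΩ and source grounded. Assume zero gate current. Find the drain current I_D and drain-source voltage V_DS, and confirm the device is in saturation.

V_G = V_DD·R_2/(R_1+R_2) = 12×27/83 = 3.9 V. With the source grounded, V_GS = V_G = 3.9 V.
Assume saturation: I_D = (k_n/2)(V_GS − V_t)² = (1.3/2)×(3.9 − 2.4)² = 0.65×1.5² = 1.47 mA.
V_DS = V_DD − I_D·R_D = 12 − 1.47×2.7 = 8.03 V.
Saturation requires V_DS ≥ V_GS − V_t = 1.5 V; 8.03 ≥ 1.5 ✓.

I_D ≈ 1.5 mA, V_DS ≈ 8 V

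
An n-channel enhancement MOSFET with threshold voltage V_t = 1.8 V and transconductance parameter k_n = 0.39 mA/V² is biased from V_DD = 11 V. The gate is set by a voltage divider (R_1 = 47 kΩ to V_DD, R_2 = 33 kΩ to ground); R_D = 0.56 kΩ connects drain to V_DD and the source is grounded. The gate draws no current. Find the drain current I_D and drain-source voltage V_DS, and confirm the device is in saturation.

I_D ≈ 1.5 mA, V_DS ≈ 10 V

V_G = V_DD·R_2/(R_1+R_2) = 11×33/80 = 4.54 V. With the source grounded, V_GS = V_G = 4.54 V.
Assume saturation: I_D = (k_n/2)(V_GS − V_t)² = (0.39/2)×(4.54 − 1.8)² = 0.195×2.74² = 1.46 mA.
V_DS = V_DD − I_D·R_D = 11 − 1.46×0.56 = 10.2 V.
Saturation requires V_DS ≥ V_GS − V_t = 2.74 V; 10.2 ≥ 2.74 ✓.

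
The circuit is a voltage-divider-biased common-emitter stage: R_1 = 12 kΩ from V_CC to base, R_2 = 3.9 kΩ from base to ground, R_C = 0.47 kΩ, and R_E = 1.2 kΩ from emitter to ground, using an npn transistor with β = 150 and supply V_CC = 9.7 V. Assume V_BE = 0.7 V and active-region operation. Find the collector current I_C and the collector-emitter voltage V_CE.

Thevenize the base divider: V_Th = V_CC·R_2/(R_1+R_2) = 9.7×3.9/15.9 = 2.38 V, R_Th = R_1‖R_2 = 2.94 kΩ.
Base-emitter loop: V_Th = I_B·R_Th + V_BE + (β+1)I_B·R_E, so I_B = (2.38 − 0.7) / (2.94 + 151×1.2) = 0.00912 mA.
I_C = β·I_B = 150×0.00912 = 1.37 mA, and I_E = (β+1)I_B = 1.38 mA.
V_CE = V_CC − I_C·R_C − I_E·R_E = 9.7 − 1.37×0.47 − 1.38×1.2 = 7.4 V.
V_CE = 7.4 V > 0.2 V confirms active-region operation.

I_C ≈ 1.4 mA, V_CE ≈ 7.4 V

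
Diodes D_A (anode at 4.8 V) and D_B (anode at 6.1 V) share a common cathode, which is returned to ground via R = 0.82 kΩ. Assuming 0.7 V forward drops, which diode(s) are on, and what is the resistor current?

Only D_B conducts; I_R ≈ 6.6 mA

Assume both conduct. Then node N would need to be at both 4.8−0.7 = 4.1 V and 6.1−0.7 = 5.4 V, which is impossible.
Assume only D_B conducts: V_N = 6.1 − 0.7 = 5.4 V, so I_R = 5.4/0.82 = 6.59 mA.
Check D_A: its anode-to-cathode voltage is 4.8 − 5.4 = -0.6 V < 0.7 V, so it is off. The assumption is consistent.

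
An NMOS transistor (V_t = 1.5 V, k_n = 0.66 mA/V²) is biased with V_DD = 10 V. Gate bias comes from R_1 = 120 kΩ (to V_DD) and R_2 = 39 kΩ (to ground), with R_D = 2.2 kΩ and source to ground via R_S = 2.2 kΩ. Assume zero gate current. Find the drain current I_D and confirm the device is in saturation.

I_D ≈ 0.14 mA

V_G = V_DD·R_2/(R_1+R_2) = 10×39/159 = 2.45 V.
Assume saturation: I_D = (k_n/2)(V_GS − V_t)² with V_GS = V_G − I_D·R_S = 2.45 − 2.2·I_D.
Substituting gives 1.6·I_D² − 2.38·I_D + 0.3 = 0, with roots I_D = 0.139 or 1.35 mA.
The root I_D = 1.35 mA gives V_GS = -0.525 V ≤ V_t, so take I_D = 0.139 mA.
Then V_GS = 2.15 V and V_DS = V_DD − I_D(R_D+R_S) = 10 − 0.139×4.4 = 9.39 V.
Saturation requires V_DS ≥ V_GS − V_t = 0.648 V; 9.39 ≥ 0.648 ✓.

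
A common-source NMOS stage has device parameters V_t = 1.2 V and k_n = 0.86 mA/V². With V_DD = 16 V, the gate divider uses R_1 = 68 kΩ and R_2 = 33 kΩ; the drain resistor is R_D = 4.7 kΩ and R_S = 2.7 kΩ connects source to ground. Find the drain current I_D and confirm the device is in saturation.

I_D ≈ 0.94 mA

V_G = V_DD·R_2/(R_1+R_2) = 16×33/101 = 5.23 V.
Assume saturation: I_D = (k_n/2)(V_GS − V_t)² with V_GS = V_G − I_D·R_S = 5.23 − 2.7·I_D.
Substituting gives 3.13·I_D² − 10.4·I_D + 6.98 = 0, with roots I_D = 0.943 or 2.36 mA.
The root I_D = 2.36 mA gives V_GS = -1.14 V ≤ V_t, so take I_D = 0.943 mA.
Then V_GS = 2.68 V and V_DS = V_DD − I_D(R_D+R_S) = 16 − 0.943×7.4 = 9.02 V.
Saturation requires V_DS ≥ V_GS − V_t = 1.48 V; 9.02 ≥ 1.48 ✓.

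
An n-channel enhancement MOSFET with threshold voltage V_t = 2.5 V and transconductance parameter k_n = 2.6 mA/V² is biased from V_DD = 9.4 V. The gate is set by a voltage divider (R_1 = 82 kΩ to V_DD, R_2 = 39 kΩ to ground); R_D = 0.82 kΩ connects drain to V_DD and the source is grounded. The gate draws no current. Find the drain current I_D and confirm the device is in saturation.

I_D ≈ 0.36 mA

V_G = V_DD·R_2/(R_1+R_2) = 9.4×39/121 = 3.03 V. With the source grounded, V_GS = V_G = 3.03 V.
Assume saturation: I_D = (k_n/2)(V_GS − V_t)² = (2.6/2)×(3.03 − 2.5)² = 1.3×0.53² = 0.365 mA.
V_DS = V_DD − I_D·R_D = 9.4 − 0.365×0.82 = 9.1 V.
Saturation requires V_DS ≥ V_GS − V_t = 0.53 V; 9.1 ≥ 0.53 ✓.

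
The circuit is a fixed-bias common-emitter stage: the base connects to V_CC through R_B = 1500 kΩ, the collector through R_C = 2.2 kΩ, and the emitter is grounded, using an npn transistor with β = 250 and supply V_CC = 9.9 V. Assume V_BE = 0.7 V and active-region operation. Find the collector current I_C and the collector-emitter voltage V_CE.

I_C ≈ 1.5 mA, V_CE ≈ 6.5 V

Base loop: V_CC = I_B·R_B + V_BE, so I_B = (9.9 − 0.7)/1500 kΩ = 0.00613 mA.
In the active region I_C = β·I_B = 250 × 0.00613 = 1.53 mA.
Collector loop: V_CE = V_CC − I_C·R_C = 9.9 − 1.53×2.2 = 6.53 V.
Since V_CE = 6.53 V > V_CE(sat) ≈ 0.2 V, the transistor is in the active region as assumed.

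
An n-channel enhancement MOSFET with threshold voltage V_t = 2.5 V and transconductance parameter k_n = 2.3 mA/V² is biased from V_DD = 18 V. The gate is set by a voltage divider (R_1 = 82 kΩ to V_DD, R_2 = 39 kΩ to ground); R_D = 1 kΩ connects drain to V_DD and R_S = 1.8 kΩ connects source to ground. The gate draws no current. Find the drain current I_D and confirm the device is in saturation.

V_G = V_DD·R_2/(R_1+R_2) = 18×39/121 = 5.8 V.
Assume saturation: I_D = (k_n/2)(V_GS − V_t)² with V_GS = V_G − I_D·R_S = 5.8 − 1.8·I_D.
Substituting gives 3.73·I_D² − 14.7·I_D + 12.5 = 0, with roots I_D = 1.25 or 2.68 mA.
The root I_D = 2.68 mA gives V_GS = 0.973 V ≤ V_t, so take I_D = 1.25 mA.
Then V_GS = 3.54 V and V_DS = V_DD − I_D(R_D+R_S) = 18 − 1.25×2.8 = 14.5 V.
Saturation requires V_DS ≥ V_GS − V_t = 1.04 V; 14.5 ≥ 1.04 ✓.

I_D ≈ 1.3 mA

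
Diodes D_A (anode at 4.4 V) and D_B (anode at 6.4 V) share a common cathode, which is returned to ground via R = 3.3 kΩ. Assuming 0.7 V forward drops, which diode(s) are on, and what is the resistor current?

Assume both conduct. Then node N would need to be at both 4.4−0.7 = 3.7 V and 6.4−0.7 = 5.7 V, which is impossible.
Assume only D_B conducts: V_N = 6.4 − 0.7 = 5.7 V, so I_R = 5.7/3.3 = 1.73 mA.
Check D_A: its anode-to-cathode voltage is 4.4 − 5.7 = -1.3 V < 0.7 V, so it is off. The assumption is consistent.

Only D_B conducts; I_R ≈ 1.7 mA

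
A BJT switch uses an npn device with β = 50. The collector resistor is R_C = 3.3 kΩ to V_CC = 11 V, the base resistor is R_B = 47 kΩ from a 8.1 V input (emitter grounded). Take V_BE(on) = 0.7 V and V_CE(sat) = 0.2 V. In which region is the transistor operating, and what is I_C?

saturation; I_C ≈ 3.3 mA

Assume active: I_B = (8.1 − 0.7)/47 = 0.157 mA, giving I_C = β·I_B = 7.87 mA.
But then V_CE = 11 − 7.87×3.3 = -15 V < V_CE(sat) = 0.2 V — impossible in the active region.
So the transistor is saturated. With V_CE = 0.2 V, I_C = (V_CC − 0.2)/R_C = 10.8/3.3 = 3.27 mA.
Check: β·I_B = 7.87 mA > I_C = 3.27 mA, confirming saturation.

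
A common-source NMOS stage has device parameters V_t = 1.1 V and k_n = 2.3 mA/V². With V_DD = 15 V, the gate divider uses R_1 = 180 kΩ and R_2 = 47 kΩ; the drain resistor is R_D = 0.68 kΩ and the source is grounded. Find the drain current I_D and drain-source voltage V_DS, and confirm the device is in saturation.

I_D ≈ 4.6 mA, V_DS ≈ 12 V

V_G = V_DD·R_2/(R_1+R_2) = 15×47/227 = 3.11 V. With the source grounded, V_GS = V_G = 3.11 V.
Assume saturation: I_D = (k_n/2)(V_GS − V_t)² = (2.3/2)×(3.11 − 1.1)² = 1.15×2.01² = 4.63 mA.
V_DS = V_DD − I_D·R_D = 15 − 4.63×0.68 = 11.9 V.
Saturation requires V_DS ≥ V_GS − V_t = 2.01 V; 11.9 ≥ 2.01 ✓.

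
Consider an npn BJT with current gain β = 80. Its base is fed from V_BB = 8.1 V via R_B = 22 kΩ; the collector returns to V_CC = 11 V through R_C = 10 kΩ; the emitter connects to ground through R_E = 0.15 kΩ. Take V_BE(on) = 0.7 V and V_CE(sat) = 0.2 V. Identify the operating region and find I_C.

Assume active: I_B = (8.1 − 0.7)/(22 + 81×0.15) = 0.217 mA, I_C = β·I_B = 17.3 mA.
Then V_CE = 11 − 17.3×10 − 17.6×0.15 = -165 V < 0.2 V — the active assumption fails.
Re-solve with V_CE = 0.2 V. KCL at the emitter: V_E/R_E = (V_BB−0.7−V_E)/R_B + (V_CC−0.2−V_E)/R_C, giving V_E = 0.208 V.
I_C = (V_CC − 0.2 − V_E)/R_C = (10.8 − 0.208)/10 = 1.06 mA.
Check: I_B = (7.4 − 0.208)/22 = 0.327 mA, and β·I_B = 26.2 mA > I_C, confirming saturation.

saturation; I_C ≈ 1.1 mA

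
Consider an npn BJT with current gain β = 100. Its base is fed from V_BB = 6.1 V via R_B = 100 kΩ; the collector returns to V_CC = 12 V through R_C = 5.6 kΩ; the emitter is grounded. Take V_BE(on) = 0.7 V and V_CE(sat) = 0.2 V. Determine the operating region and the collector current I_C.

Assume active: I_B = (6.1 − 0.7)/100 = 0.054 mA, giving I_C = β·I_B = 5.4 mA.
But then V_CE = 12 − 5.4×5.6 = -18.2 V < V_CE(sat) = 0.2 V — impossible in the active region.
So the transistor is saturated. With V_CE = 0.2 V, I_C = (V_CC − 0.2)/R_C = 11.8/5.6 = 2.11 mA.
Check: β·I_B = 5.4 mA > I_C = 2.11 mA, confirming saturation.

saturation; I_C ≈ 2.1 mA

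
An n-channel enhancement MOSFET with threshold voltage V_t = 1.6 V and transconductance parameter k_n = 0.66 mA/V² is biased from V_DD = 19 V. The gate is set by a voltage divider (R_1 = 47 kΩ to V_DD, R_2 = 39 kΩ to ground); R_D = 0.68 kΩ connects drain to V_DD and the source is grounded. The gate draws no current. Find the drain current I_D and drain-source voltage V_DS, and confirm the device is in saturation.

I_D ≈ 16 mA, V_DS ≈ 8 V

V_G = V_DD·R_2/(R_1+R_2) = 19×39/86 = 8.62 V. With the source grounded, V_GS = V_G = 8.62 V.
Assume saturation: I_D = (k_n/2)(V_GS − V_t)² = (0.66/2)×(8.62 − 1.6)² = 0.33×7.02² = 16.2 mA.
V_DS = V_DD − I_D·R_D = 19 − 16.2×0.68 = 7.95 V.
Saturation requires V_DS ≥ V_GS − V_t = 7.02 V; 7.95 ≥ 7.02 ✓.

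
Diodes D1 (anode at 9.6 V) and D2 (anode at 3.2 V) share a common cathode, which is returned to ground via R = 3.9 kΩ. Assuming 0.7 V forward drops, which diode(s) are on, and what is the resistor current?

Only D1 conducts; I_R ≈ 2.3 mA

Assume both conduct. Then node N would need to be at both 9.6−0.7 = 8.9 V and 3.2−0.7 = 2.5 V, which is impossible.
Assume only D1 conducts: V_N = 9.6 − 0.7 = 8.9 V, so I_R = 8.9/3.9 = 2.28 mA.
Check D2: its anode-to-cathode voltage is 3.2 − 8.9 = -5.7 V < 0.7 V, so it is off. The assumption is consistent.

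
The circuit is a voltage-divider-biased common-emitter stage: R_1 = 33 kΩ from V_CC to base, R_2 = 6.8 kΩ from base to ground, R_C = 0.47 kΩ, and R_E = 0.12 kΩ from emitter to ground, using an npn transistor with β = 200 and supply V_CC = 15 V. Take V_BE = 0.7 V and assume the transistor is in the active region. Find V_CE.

V_CE ≈ 7.6 V

Thevenize the base divider: V_Th = V_CC·R_2/(R_1+R_2) = 15×6.8/39.8 = 2.56 V, R_Th = R_1‖R_2 = 5.64 kΩ.
Base-emitter loop: V_Th = I_B·R_Th + V_BE + (β+1)I_B·R_E, so I_B = (2.56 − 0.7) / (5.64 + 201×0.12) = 0.0626 mA.
I_C = β·I_B = 200×0.0626 = 12.5 mA, and I_E = (β+1)I_B = 12.6 mA.
V_CE = V_CC − I_C·R_C − I_E·R_E = 15 − 12.5×0.47 − 12.6×0.12 = 7.61 V.
V_CE = 7.61 V > 0.2 V confirms active-region operation.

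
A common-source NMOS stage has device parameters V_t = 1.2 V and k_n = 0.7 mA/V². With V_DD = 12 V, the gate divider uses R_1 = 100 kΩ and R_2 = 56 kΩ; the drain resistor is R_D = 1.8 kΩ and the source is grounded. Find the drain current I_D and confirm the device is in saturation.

I_D ≈ 3.4 mA

V_G = V_DD·R_2/(R_1+R_2) = 12×56/156 = 4.31 V. With the source grounded, V_GS = V_G = 4.31 V.
Assume saturation: I_D = (k_n/2)(V_GS − V_t)² = (0.7/2)×(4.31 − 1.2)² = 0.35×3.11² = 3.38 mA.
V_DS = V_DD − I_D·R_D = 12 − 3.38×1.8 = 5.92 V.
Saturation requires V_DS ≥ V_GS − V_t = 3.11 V; 5.92 ≥ 3.11 ✓.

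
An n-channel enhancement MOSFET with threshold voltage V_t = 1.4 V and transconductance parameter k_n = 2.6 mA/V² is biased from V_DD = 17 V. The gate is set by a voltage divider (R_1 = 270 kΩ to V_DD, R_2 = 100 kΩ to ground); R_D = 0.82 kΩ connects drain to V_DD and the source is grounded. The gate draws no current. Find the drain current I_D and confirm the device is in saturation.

I_D ≈ 13 mA

V_G = V_DD·R_2/(R_1+R_2) = 17×100/370 = 4.59 V. With the source grounded, V_GS = V_G = 4.59 V.
Assume saturation: I_D = (k_n/2)(V_GS − V_t)² = (2.6/2)×(4.59 − 1.4)² = 1.3×3.19² = 13.3 mA.
V_DS = V_DD − I_D·R_D = 17 − 13.3×0.82 = 6.12 V.
Saturation requires V_DS ≥ V_GS − V_t = 3.19 V; 6.12 ≥ 3.19 ✓.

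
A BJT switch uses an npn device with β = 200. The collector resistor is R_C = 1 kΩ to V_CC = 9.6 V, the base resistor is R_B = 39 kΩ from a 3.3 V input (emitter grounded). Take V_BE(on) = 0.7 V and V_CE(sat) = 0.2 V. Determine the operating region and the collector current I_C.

saturation; I_C ≈ 9.4 mA

Assume active: I_B = (3.3 − 0.7)/39 = 0.0667 mA, giving I_C = β·I_B = 13.3 mA.
But then V_CE = 9.6 − 13.3×1 = -3.73 V < V_CE(sat) = 0.2 V — impossible in the active region.
So the transistor is saturated. With V_CE = 0.2 V, I_C = (V_CC − 0.2)/R_C = 9.4/1 = 9.4 mA.
Check: β·I_B = 13.3 mA > I_C = 9.4 mA, confirming saturation.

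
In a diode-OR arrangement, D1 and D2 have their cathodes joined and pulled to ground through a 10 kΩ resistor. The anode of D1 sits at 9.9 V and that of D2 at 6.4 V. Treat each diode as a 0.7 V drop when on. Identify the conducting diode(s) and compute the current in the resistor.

Assume both conduct. Then node N would need to be at both 9.9−0.7 = 9.2 V and 6.4−0.7 = 5.7 V, which is impossible.
Assume only D1 conducts: V_N = 9.9 − 0.7 = 9.2 V, so I_R = 9.2/10 = 0.92 mA.
Check D2: its anode-to-cathode voltage is 6.4 − 9.2 = -2.8 V < 0.7 V, so it is off. The assumption is consistent.

Only D1 conducts; I_R ≈ 0.92 mA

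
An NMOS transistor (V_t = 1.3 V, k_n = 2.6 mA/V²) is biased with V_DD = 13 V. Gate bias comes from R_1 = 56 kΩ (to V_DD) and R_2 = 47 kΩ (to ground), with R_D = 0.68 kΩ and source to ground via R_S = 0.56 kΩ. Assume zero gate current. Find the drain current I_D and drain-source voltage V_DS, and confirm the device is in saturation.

V_G = V_DD·R_2/(R_1+R_2) = 13×47/103 = 5.93 V.
Assume saturation: I_D = (k_n/2)(V_GS − V_t)² with V_GS = V_G − I_D·R_S = 5.93 − 0.56·I_D.
Substituting gives 0.408·I_D² − 7.74·I_D + 27.9 = 0, with roots I_D = 4.83 or 14.2 mA.
The root I_D = 14.2 mA gives V_GS = -2 V ≤ V_t, so take I_D = 4.83 mA.
Then V_GS = 3.23 V and V_DS = V_DD − I_D(R_D+R_S) = 13 − 4.83×1.24 = 7.01 V.
Saturation requires V_DS ≥ V_GS − V_t = 1.93 V; 7.01 ≥ 1.93 ✓.

I_D ≈ 4.8 mA, V_DS ≈ 7 V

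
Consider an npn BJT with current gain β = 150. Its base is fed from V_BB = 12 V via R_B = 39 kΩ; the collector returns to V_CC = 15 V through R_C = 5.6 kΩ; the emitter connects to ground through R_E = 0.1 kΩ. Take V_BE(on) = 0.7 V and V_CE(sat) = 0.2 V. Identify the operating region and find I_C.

saturation; I_C ≈ 2.6 mA

Assume active: I_B = (12 − 0.7)/(39 + 151×0.1) = 0.209 mA, I_C = β·I_B = 31.3 mA.
Then V_CE = 15 − 31.3×5.6 − 31.5×0.1 = -164 V < 0.2 V — the active assumption fails.
Re-solve with V_CE = 0.2 V. KCL at the emitter: V_E/R_E = (V_BB−0.7−V_E)/R_B + (V_CC−0.2−V_E)/R_C, giving V_E = 0.287 V.
I_C = (V_CC − 0.2 − V_E)/R_C = (14.8 − 0.287)/5.6 = 2.59 mA.
Check: I_B = (11.3 − 0.287)/39 = 0.282 mA, and β·I_B = 42.4 mA > I_C, confirming saturation.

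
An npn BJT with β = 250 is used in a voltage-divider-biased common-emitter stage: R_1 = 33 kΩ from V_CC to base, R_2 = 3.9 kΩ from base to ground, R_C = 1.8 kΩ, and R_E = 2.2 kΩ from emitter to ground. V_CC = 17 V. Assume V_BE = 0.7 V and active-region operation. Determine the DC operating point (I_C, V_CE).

Thevenize the base divider: V_Th = V_CC·R_2/(R_1+R_2) = 17×3.9/36.9 = 1.8 V, R_Th = R_1‖R_2 = 3.49 kΩ.
Base-emitter loop: V_Th = I_B·R_Th + V_BE + (β+1)I_B·R_E, so I_B = (1.8 − 0.7) / (3.49 + 251×2.2) = 0.00197 mA.
I_C = β·I_B = 250×0.00197 = 0.493 mA, and I_E = (β+1)I_B = 0.495 mA.
V_CE = V_CC − I_C·R_C − I_E·R_E = 17 − 0.493×1.8 − 0.495×2.2 = 15 V.
V_CE = 15 V > 0.2 V confirms active-region operation.

I_C ≈ 0.49 mA, V_CE ≈ 15 V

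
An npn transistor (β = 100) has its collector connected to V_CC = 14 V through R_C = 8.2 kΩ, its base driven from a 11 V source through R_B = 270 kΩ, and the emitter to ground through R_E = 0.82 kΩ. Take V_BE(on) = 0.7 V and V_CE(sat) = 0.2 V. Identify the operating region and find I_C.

saturation; I_C ≈ 1.5 mA

Assume active: I_B = (11 − 0.7)/(270 + 101×0.82) = 0.0292 mA, I_C = β·I_B = 2.92 mA.
Then V_CE = 14 − 2.92×8.2 − 2.95×0.82 = -12.4 V < 0.2 V — the active assumption fails.
Re-solve with V_CE = 0.2 V. KCL at the emitter: V_E/R_E = (V_BB−0.7−V_E)/R_B + (V_CC−0.2−V_E)/R_C, giving V_E = 1.28 V.
I_C = (V_CC − 0.2 − V_E)/R_C = (13.8 − 1.28)/8.2 = 1.53 mA.
Check: I_B = (10.3 − 1.28)/270 = 0.0334 mA, and β·I_B = 3.34 mA > I_C, confirming saturation.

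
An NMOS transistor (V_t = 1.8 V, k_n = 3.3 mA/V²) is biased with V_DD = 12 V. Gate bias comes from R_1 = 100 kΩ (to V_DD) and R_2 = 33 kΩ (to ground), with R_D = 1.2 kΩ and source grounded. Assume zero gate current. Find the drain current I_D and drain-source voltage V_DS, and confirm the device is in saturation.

I_D ≈ 2.3 mA, V_DS ≈ 9.3 V

V_G = V_DD·R_2/(R_1+R_2) = 12×33/133 = 2.98 V. With the source grounded, V_GS = V_G = 2.98 V.
Assume saturation: I_D = (k_n/2)(V_GS − V_t)² = (3.3/2)×(2.98 − 1.8)² = 1.65×1.18² = 2.29 mA.
V_DS = V_DD − I_D·R_D = 12 − 2.29×1.2 = 9.25 V.
Saturation requires V_DS ≥ V_GS − V_t = 1.18 V; 9.25 ≥ 1.18 ✓.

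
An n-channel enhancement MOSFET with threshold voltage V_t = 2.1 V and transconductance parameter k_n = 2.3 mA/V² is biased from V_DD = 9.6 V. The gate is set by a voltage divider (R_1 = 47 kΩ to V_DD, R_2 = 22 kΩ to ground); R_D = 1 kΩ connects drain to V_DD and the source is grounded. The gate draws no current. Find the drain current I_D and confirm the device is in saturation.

V_G = V_DD·R_2/(R_1+R_2) = 9.6×22/69 = 3.06 V. With the source grounded, V_GS = V_G = 3.06 V.
Assume saturation: I_D = (k_n/2)(V_GS − V_t)² = (2.3/2)×(3.06 − 2.1)² = 1.15×0.961² = 1.06 mA.
V_DS = V_DD − I_D·R_D = 9.6 − 1.06×1 = 8.54 V.
Saturation requires V_DS ≥ V_GS − V_t = 0.961 V; 8.54 ≥ 0.961 ✓.

I_D ≈ 1.1 mA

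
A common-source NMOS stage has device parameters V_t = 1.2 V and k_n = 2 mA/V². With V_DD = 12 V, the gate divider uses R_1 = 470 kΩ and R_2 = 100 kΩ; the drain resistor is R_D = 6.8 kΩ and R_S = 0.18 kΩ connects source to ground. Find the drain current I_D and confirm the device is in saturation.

V_G = V_DD·R_2/(R_1+R_2) = 12×100/570 = 2.11 V.
Assume saturation: I_D = (k_n/2)(V_GS − V_t)² with V_GS = V_G − I_D·R_S = 2.11 − 0.18·I_D.
Substituting gives 0.0324·I_D² − 1.33·I_D + 0.82 = 0, with roots I_D = 0.628 or 40.3 mA.
The root I_D = 40.3 mA gives V_GS = -5.15 V ≤ V_t, so take I_D = 0.628 mA.
Then V_GS = 1.99 V and V_DS = V_DD − I_D(R_D+R_S) = 12 − 0.628×6.98 = 7.62 V.
Saturation requires V_DS ≥ V_GS − V_t = 0.792 V; 7.62 ≥ 0.792 ✓.

I_D ≈ 0.63 mA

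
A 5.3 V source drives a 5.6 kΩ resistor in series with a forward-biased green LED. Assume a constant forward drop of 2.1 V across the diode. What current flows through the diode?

KVL around the loop: 5.3 = V_D + I·R = 2.1 + I × 5.6 kΩ.
So I = (5.3 − 2.1) / 5.6 kΩ = 3.2 / 5.6 = 0.571 mA.

I ≈ 0.57 mA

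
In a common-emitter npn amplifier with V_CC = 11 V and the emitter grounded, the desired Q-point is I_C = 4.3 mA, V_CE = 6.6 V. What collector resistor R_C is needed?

R_C ≈ 1 kΩ

Collector loop: V_CC = I_C·R_C + V_CE.
R_C = (V_CC − V_CE)/I_C = (11 − 6.6)/4.3 = 1.02 kΩ.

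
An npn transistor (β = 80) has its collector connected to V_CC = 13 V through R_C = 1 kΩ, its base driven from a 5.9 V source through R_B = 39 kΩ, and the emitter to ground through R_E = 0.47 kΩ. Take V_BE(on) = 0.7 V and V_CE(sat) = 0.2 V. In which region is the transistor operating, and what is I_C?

active; I_C ≈ 5.4 mA

Assume active. Base-emitter loop: I_B = (V_BB − V_BE)/(R_B + (β+1)R_E) = (5.9 − 0.7)/(39 + 81×0.47) = 0.0675 mA.
I_C = β·I_B = 80×0.0675 = 5.4 mA.
V_CE = V_CC − I_C·R_C − I_E·R_E = 13 − 5.4×1 − 5.47×0.47 = 5.03 V > V_CE(sat), so the active-region assumption holds.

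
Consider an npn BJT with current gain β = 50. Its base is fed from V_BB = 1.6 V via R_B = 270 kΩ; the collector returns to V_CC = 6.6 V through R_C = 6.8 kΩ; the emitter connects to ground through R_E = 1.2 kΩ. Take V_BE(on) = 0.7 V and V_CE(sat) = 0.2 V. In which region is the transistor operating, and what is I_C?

Assume active. Base-emitter loop: I_B = (V_BB − V_BE)/(R_B + (β+1)R_E) = (1.6 − 0.7)/(270 + 51×1.2) = 0.00272 mA.
I_C = β·I_B = 50×0.00272 = 0.136 mA.
V_CE = V_CC − I_C·R_C − I_E·R_E = 6.6 − 0.136×6.8 − 0.139×1.2 = 5.51 V > V_CE(sat), so the active-region assumption holds.

active; I_C ≈ 0.14 mA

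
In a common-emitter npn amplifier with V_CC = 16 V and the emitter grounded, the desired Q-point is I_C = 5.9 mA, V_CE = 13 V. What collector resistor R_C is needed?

Collector loop: V_CC = I_C·R_C + V_CE.
R_C = (V_CC − V_CE)/I_C = (16 − 13)/5.9 = 0.508 kΩ.

R_C ≈ 0.51 kΩ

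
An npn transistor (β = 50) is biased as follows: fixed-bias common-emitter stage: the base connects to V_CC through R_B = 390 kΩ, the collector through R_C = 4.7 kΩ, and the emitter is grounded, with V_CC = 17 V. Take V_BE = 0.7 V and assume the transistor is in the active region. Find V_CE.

V_CE ≈ 7.2 V

Base loop: V_CC = I_B·R_B + V_BE, so I_B = (17 − 0.7)/390 kΩ = 0.0418 mA.
In the active region I_C = β·I_B = 50 × 0.0418 = 2.09 mA.
Collector loop: V_CE = V_CC − I_C·R_C = 17 − 2.09×4.7 = 7.18 V.
Since V_CE = 7.18 V > V_CE(sat) ≈ 0.2 V, the transistor is in the active region as assumed.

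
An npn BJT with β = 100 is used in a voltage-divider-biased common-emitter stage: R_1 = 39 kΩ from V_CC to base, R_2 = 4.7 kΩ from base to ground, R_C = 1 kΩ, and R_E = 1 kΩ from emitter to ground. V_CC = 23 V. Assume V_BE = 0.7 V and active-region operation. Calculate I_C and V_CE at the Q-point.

I_C ≈ 1.7 mA, V_CE ≈ 20 V

Thevenize the base divider: V_Th = V_CC·R_2/(R_1+R_2) = 23×4.7/43.7 = 2.47 V, R_Th = R_1‖R_2 = 4.19 kΩ.
Base-emitter loop: V_Th = I_B·R_Th + V_BE + (β+1)I_B·R_E, so I_B = (2.47 − 0.7) / (4.19 + 101×1) = 0.0169 mA.
I_C = β·I_B = 100×0.0169 = 1.69 mA, and I_E = (β+1)I_B = 1.7 mA.
V_CE = V_CC − I_C·R_C − I_E·R_E = 23 − 1.69×1 − 1.7×1 = 19.6 V.
V_CE = 19.6 V > 0.2 V confirms active-region operation.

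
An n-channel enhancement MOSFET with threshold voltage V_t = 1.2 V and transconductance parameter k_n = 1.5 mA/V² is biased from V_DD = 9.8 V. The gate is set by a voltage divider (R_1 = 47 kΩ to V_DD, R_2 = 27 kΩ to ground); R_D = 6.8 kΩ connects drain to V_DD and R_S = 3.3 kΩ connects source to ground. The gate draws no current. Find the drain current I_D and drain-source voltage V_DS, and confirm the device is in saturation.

V_G = V_DD·R_2/(R_1+R_2) = 9.8×27/74 = 3.58 V.
Assume saturation: I_D = (k_n/2)(V_GS − V_t)² with V_GS = V_G − I_D·R_S = 3.58 − 3.3·I_D.
Substituting gives 8.17·I_D² − 12.8·I_D + 4.23 = 0, with roots I_D = 0.478 or 1.08 mA.
The root I_D = 1.08 mA gives V_GS = -0.00236 V ≤ V_t, so take I_D = 0.478 mA.
Then V_GS = 2 V and V_DS = V_DD − I_D(R_D+R_S) = 9.8 − 0.478×10.1 = 4.97 V.
Saturation requires V_DS ≥ V_GS − V_t = 0.798 V; 4.97 ≥ 0.798 ✓.

I_D ≈ 0.48 mA, V_DS ≈ 5 V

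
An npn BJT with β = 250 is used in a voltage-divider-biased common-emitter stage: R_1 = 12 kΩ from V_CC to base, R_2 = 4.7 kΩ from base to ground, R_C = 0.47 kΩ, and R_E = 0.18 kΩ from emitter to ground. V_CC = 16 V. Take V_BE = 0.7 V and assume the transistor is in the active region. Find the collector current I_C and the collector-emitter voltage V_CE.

Thevenize the base divider: V_Th = V_CC·R_2/(R_1+R_2) = 16×4.7/16.7 = 4.5 V, R_Th = R_1‖R_2 = 3.38 kΩ.
Base-emitter loop: V_Th = I_B·R_Th + V_BE + (β+1)I_B·R_E, so I_B = (4.5 − 0.7) / (3.38 + 251×0.18) = 0.0783 mA.
I_C = β·I_B = 250×0.0783 = 19.6 mA, and I_E = (β+1)I_B = 19.7 mA.
V_CE = V_CC − I_C·R_C − I_E·R_E = 16 − 19.6×0.47 − 19.7×0.18 = 3.26 V.
V_CE = 3.26 V > 0.2 V confirms active-region operation.

I_C ≈ 20 mA, V_CE ≈ 3.3 V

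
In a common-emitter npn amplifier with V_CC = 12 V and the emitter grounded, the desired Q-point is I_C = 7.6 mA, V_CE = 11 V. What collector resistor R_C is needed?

Collector loop: V_CC = I_C·R_C + V_CE.
R_C = (V_CC − V_CE)/I_C = (12 − 11)/7.6 = 0.132 kΩ.

R_C ≈ 0.13 kΩ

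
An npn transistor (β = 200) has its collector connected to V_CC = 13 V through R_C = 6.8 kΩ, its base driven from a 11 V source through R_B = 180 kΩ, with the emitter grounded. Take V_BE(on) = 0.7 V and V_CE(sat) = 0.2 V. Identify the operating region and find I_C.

Assume active: I_B = (11 − 0.7)/180 = 0.0572 mA, giving I_C = β·I_B = 11.4 mA.
But then V_CE = 13 − 11.4×6.8 = -64.8 V < V_CE(sat) = 0.2 V — impossible in the active region.
So the transistor is saturated. With V_CE = 0.2 V, I_C = (V_CC − 0.2)/R_C = 12.8/6.8 = 1.88 mA.
Check: β·I_B = 11.4 mA > I_C = 1.88 mA, confirming saturation.

saturation; I_C ≈ 1.9 mA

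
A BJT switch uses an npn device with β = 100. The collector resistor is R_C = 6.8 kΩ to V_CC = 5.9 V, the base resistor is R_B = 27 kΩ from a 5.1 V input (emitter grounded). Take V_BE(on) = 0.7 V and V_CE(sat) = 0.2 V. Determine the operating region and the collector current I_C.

saturation; I_C ≈ 0.84 mA

Assume active: I_B = (5.1 − 0.7)/27 = 0.163 mA, giving I_C = β·I_B = 16.3 mA.
But then V_CE = 5.9 − 16.3×6.8 = -105 V < V_CE(sat) = 0.2 V — impossible in the active region.
So the transistor is saturated. With V_CE = 0.2 V, I_C = (V_CC − 0.2)/R_C = 5.7/6.8 = 0.838 mA.
Check: β·I_B = 16.3 mA > I_C = 0.838 mA, confirming saturation.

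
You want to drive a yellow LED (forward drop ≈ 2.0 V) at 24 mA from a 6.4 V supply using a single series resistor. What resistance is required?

The resistor drops V_S − V_D = 6.4 − 2.0 = 4.4 V at 24 mA.
R = 4.4 V / 24 mA = 0.183 kΩ.

R ≈ 0.18 kΩ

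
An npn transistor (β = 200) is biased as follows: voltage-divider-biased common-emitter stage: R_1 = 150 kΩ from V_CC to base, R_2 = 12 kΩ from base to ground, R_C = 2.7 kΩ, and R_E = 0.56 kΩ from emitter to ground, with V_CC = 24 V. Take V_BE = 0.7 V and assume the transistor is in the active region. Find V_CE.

V_CE ≈ 18 V

Thevenize the base divider: V_Th = V_CC·R_2/(R_1+R_2) = 24×12/162 = 1.78 V, R_Th = R_1‖R_2 = 11.1 kΩ.
Base-emitter loop: V_Th = I_B·R_Th + V_BE + (β+1)I_B·R_E, so I_B = (1.78 − 0.7) / (11.1 + 201×0.56) = 0.00871 mA.
I_C = β·I_B = 200×0.00871 = 1.74 mA, and I_E = (β+1)I_B = 1.75 mA.
V_CE = V_CC − I_C·R_C − I_E·R_E = 24 − 1.74×2.7 − 1.75×0.56 = 18.3 V.
V_CE = 18.3 V > 0.2 V confirms active-region operation.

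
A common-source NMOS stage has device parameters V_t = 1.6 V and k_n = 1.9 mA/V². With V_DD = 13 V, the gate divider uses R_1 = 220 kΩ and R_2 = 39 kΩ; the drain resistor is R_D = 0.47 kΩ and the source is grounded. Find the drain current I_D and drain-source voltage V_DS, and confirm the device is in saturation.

V_G = V_DD·R_2/(R_1+R_2) = 13×39/259 = 1.96 V. With the source grounded, V_GS = V_G = 1.96 V.
Assume saturation: I_D = (k_n/2)(V_GS − V_t)² = (1.9/2)×(1.96 − 1.6)² = 0.95×0.358² = 0.121 mA.
V_DS = V_DD − I_D·R_D = 13 − 0.121×0.47 = 12.9 V.
Saturation requires V_DS ≥ V_GS − V_t = 0.358 V; 12.9 ≥ 0.358 ✓.

I_D ≈ 0.12 mA, V_DS ≈ 13 V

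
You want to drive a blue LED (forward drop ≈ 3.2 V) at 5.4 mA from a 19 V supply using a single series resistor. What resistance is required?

The resistor drops V_S − V_D = 19 − 3.2 = 15.8 V at 5.4 mA.
R = 15.8 V / 5.4 mA = 2.93 kΩ.

R ≈ 2.9 kΩ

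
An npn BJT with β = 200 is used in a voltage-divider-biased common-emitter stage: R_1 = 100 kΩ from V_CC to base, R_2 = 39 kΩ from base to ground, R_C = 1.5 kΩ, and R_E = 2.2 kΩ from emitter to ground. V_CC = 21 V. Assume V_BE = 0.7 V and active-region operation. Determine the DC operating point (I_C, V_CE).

Thevenize the base divider: V_Th = V_CC·R_2/(R_1+R_2) = 21×39/139 = 5.89 V, R_Th = R_1‖R_2 = 28.1 kΩ.
Base-emitter loop: V_Th = I_B·R_Th + V_BE + (β+1)I_B·R_E, so I_B = (5.89 − 0.7) / (28.1 + 201×2.2) = 0.011 mA.
I_C = β·I_B = 200×0.011 = 2.21 mA, and I_E = (β+1)I_B = 2.22 mA.
V_CE = V_CC − I_C·R_C − I_E·R_E = 21 − 2.21×1.5 − 2.22×2.2 = 12.8 V.
V_CE = 12.8 V > 0.2 V confirms active-region operation.

I_C ≈ 2.2 mA, V_CE ≈ 13 V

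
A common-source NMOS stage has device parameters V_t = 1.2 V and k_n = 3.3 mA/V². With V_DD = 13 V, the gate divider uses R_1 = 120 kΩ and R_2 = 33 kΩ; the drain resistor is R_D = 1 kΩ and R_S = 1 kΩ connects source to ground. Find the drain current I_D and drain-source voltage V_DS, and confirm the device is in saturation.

V_G = V_DD·R_2/(R_1+R_2) = 13×33/153 = 2.8 V.
Assume saturation: I_D = (k_n/2)(V_GS − V_t)² with V_GS = V_G − I_D·R_S = 2.8 − 1·I_D.
Substituting gives 1.65·I_D² − 6.29·I_D + 4.24 = 0, with roots I_D = 0.875 or 2.94 mA.
The root I_D = 2.94 mA gives V_GS = -0.134 V ≤ V_t, so take I_D = 0.875 mA.
Then V_GS = 1.93 V and V_DS = V_DD − I_D(R_D+R_S) = 13 − 0.875×2 = 11.2 V.
Saturation requires V_DS ≥ V_GS − V_t = 0.728 V; 11.2 ≥ 0.728 ✓.

I_D ≈ 0.88 mA, V_DS ≈ 11 V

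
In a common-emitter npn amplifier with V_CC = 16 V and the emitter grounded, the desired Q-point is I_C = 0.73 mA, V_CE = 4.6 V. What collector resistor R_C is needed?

R_C ≈ 16 kΩ

Collector loop: V_CC = I_C·R_C + V_CE.
R_C = (V_CC − V_CE)/I_C = (16 − 4.6)/0.73 = 15.6 kΩ.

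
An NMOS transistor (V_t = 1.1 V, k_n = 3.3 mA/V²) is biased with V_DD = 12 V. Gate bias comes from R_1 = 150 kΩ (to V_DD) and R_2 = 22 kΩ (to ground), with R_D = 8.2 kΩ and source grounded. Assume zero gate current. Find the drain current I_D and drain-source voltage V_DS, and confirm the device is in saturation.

I_D ≈ 0.31 mA, V_DS ≈ 9.4 V

V_G = V_DD·R_2/(R_1+R_2) = 12×22/172 = 1.53 V. With the source grounded, V_GS = V_G = 1.53 V.
Assume saturation: I_D = (k_n/2)(V_GS − V_t)² = (3.3/2)×(1.53 − 1.1)² = 1.65×0.435² = 0.312 mA.
V_DS = V_DD − I_D·R_D = 12 − 0.312×8.2 = 9.44 V.
Saturation requires V_DS ≥ V_GS − V_t = 0.435 V; 9.44 ≥ 0.435 ✓.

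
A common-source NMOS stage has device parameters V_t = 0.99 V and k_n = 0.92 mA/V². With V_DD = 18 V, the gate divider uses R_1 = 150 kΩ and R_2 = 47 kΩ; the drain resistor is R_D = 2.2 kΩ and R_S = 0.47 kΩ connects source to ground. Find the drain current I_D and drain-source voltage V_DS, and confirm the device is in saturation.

I_D ≈ 2.3 mA, V_DS ≈ 12 V

V_G = V_DD·R_2/(R_1+R_2) = 18×47/197 = 4.29 V.
Assume saturation: I_D = (k_n/2)(V_GS − V_t)² with V_GS = V_G − I_D·R_S = 4.29 − 0.47·I_D.
Substituting gives 0.102·I_D² − 2.43·I_D + 5.02 = 0, with roots I_D = 2.29 or 21.6 mA.
The root I_D = 21.6 mA gives V_GS = -5.86 V ≤ V_t, so take I_D = 2.29 mA.
Then V_GS = 3.22 V and V_DS = V_DD − I_D(R_D+R_S) = 18 − 2.29×2.67 = 11.9 V.
Saturation requires V_DS ≥ V_GS − V_t = 2.23 V; 11.9 ≥ 2.23 ✓.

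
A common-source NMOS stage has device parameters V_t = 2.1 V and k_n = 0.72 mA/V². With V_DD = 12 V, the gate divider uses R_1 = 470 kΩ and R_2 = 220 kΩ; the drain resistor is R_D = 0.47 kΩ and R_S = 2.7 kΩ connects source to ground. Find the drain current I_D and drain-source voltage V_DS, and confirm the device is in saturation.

I_D ≈ 0.3 mA, V_DS ≈ 11 V

V_G = V_DD·R_2/(R_1+R_2) = 12×220/690 = 3.83 V.
Assume saturation: I_D = (k_n/2)(V_GS − V_t)² with V_GS = V_G − I_D·R_S = 3.83 − 2.7·I_D.
Substituting gives 2.62·I_D² − 4.36·I_D + 1.07 = 0, with roots I_D = 0.301 or 1.36 mA.
The root I_D = 1.36 mA gives V_GS = 0.157 V ≤ V_t, so take I_D = 0.301 mA.
Then V_GS = 3.01 V and V_DS = V_DD − I_D(R_D+R_S) = 12 − 0.301×3.17 = 11 V.
Saturation requires V_DS ≥ V_GS − V_t = 0.914 V; 11 ≥ 0.914 ✓.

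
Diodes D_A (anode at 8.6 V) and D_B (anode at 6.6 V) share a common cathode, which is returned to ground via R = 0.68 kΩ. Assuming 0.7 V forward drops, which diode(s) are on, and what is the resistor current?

Assume both conduct. Then node N would need to be at both 8.6−0.7 = 7.9 V and 6.6−0.7 = 5.9 V, which is impossible.
Assume only D_A conducts: V_N = 8.6 − 0.7 = 7.9 V, so I_R = 7.9/0.68 = 11.6 mA.
Check D_B: its anode-to-cathode voltage is 6.6 − 7.9 = -1.3 V < 0.7 V, so it is off. The assumption is consistent.

Only D_A conducts; I_R ≈ 12 mA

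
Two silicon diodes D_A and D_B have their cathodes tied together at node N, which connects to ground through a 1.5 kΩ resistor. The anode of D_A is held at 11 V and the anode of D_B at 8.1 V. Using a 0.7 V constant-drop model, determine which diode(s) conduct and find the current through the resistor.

Assume both conduct. Then node N would need to be at both 11−0.7 = 10.3 V and 8.1−0.7 = 7.4 V, which is impossible.
Assume only D_A conducts: V_N = 11 − 0.7 = 10.3 V, so I_R = 10.3/1.5 = 6.87 mA.
Check D_B: its anode-to-cathode voltage is 8.1 − 10.3 = -2.2 V < 0.7 V, so it is off. The assumption is consistent.

Only D_A conducts; I_R ≈ 6.9 mA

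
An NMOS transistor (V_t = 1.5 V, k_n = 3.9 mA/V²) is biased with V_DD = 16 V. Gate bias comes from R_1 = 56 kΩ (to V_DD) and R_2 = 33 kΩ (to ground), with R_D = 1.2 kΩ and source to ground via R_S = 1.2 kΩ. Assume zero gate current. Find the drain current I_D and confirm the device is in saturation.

V_G = V_DD·R_2/(R_1+R_2) = 16×33/89 = 5.93 V.
Assume saturation: I_D = (k_n/2)(V_GS − V_t)² with V_GS = V_G − I_D·R_S = 5.93 − 1.2·I_D.
Substituting gives 2.81·I_D² − 21.7·I_D + 38.3 = 0, with roots I_D = 2.71 or 5.03 mA.
The root I_D = 5.03 mA gives V_GS = -0.106 V ≤ V_t, so take I_D = 2.71 mA.
Then V_GS = 2.68 V and V_DS = V_DD − I_D(R_D+R_S) = 16 − 2.71×2.4 = 9.49 V.
Saturation requires V_DS ≥ V_GS − V_t = 1.18 V; 9.49 ≥ 1.18 ✓.

I_D ≈ 2.7 mA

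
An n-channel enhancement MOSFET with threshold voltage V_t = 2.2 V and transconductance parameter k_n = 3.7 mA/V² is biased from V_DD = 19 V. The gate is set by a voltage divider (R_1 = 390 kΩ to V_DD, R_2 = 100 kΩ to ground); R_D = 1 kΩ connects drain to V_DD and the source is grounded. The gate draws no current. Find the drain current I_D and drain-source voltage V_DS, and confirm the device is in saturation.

I_D ≈ 5.2 mA, V_DS ≈ 14 V

V_G = V_DD·R_2/(R_1+R_2) = 19×100/490 = 3.88 V. With the source grounded, V_GS = V_G = 3.88 V.
Assume saturation: I_D = (k_n/2)(V_GS − V_t)² = (3.7/2)×(3.88 − 2.2)² = 1.85×1.68² = 5.21 mA.
V_DS = V_DD − I_D·R_D = 19 − 5.21×1 = 13.8 V.
Saturation requires V_DS ≥ V_GS − V_t = 1.68 V; 13.8 ≥ 1.68 ✓.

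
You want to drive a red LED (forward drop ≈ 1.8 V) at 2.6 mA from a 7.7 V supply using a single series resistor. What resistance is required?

R ≈ 2.3 kΩ

The resistor drops V_S − V_D = 7.7 − 1.8 = 5.9 V at 2.6 mA.
R = 5.9 V / 2.6 mA = 2.27 kΩ.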